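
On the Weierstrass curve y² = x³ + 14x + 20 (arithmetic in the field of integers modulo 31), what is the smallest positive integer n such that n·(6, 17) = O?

4

2P: tangent at (6, 17): λ = (3·6² + 14)/(2·17) ≡ 29/3. 3⁻¹ ≡ 21 (mod 31), so λ ≡ 29·21 ≡ 20.
  x = λ² - 6 - 6 = 400 - 12 ≡ 16; y = λ·(6 - 16) - 17 ≡ 0. → (16, 0)
3P: (16, 0) + (6, 17). λ = (17 - 0)/(6 - 16) ≡ 17/21 mod 31. 21⁻¹ ≡ 3 (mod 31), so λ ≡ 20.
  x = λ² - 16 - 6 = 400 - 22 ≡ 6; y = λ·(16 - 6) - 0 ≡ 14. → (6, 14)
4P: (6, 14) + (6, 17): same x and y₁ ≡ -y₂, so the sum is O.
4P = O, so the order is 4.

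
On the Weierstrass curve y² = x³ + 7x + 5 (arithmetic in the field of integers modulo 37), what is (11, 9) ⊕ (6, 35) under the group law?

(13, 31)

(11, 9) + (6, 35). λ = (35 - 9)/(6 - 11) ≡ 26/32 mod 37. 32⁻¹ ≡ 22 (mod 37) since 32·22 = 704 ≡ 1, so λ ≡ 17.
  x = λ² - 11 - 6 = 289 - 17 ≡ 13; y = λ·(11 - 13) - 9 ≡ 31. → (13, 31)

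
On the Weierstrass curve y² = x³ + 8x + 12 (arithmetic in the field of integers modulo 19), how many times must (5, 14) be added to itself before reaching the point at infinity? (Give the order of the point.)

5

2P: tangent at (5, 14): λ = (3·5² + 8)/(2·14) ≡ 7/9. 9⁻¹ ≡ 17 (mod 19), so λ ≡ 7·17 ≡ 5.
  x = λ² - 5 - 5 = 25 - 10 ≡ 15; y = λ·(5 - 15) - 14 ≡ 12. → (15, 12)
3P: (15, 12) + (5, 14). λ = (14 - 12)/(5 - 15) ≡ 2/9 mod 19. 9⁻¹ ≡ 17 (mod 19) since 9·17 = 153 ≡ 1, so λ ≡ 15.
  x = λ² - 15 - 5 = 225 - 20 ≡ 15; y = λ·(15 - 15) - 12 ≡ 7. → (15, 7)
4P: (15, 7) + (5, 14). λ = (14 - 7)/(5 - 15) ≡ 7/9 mod 19. 9⁻¹ ≡ 17 (mod 19) since 9·17 = 153 ≡ 1, so λ ≡ 5.
  x = λ² - 15 - 5 = 25 - 20 ≡ 5; y = λ·(15 - 5) - 7 ≡ 5. → (5, 5)
5P: (5, 5) + (5, 14): same x and y₁ ≡ -y₂, so the sum is the point at infinity.
5P = the point at infinity, so the order is 5.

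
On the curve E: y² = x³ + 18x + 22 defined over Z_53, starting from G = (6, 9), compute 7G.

Repeated addition: build up to 7G.
2G: tangent at (6, 9): λ = (3·6² + 18)/(2·9) ≡ 20/18. 18⁻¹ ≡ 3 (mod 53), so λ ≡ 20·3 ≡ 7.
  x = λ² - 6 - 6 = 49 - 12 ≡ 37; y = λ·(6 - 37) - 9 ≡ 39. → (37, 39)
3G: (37, 39) + (6, 9). λ = (9 - 39)/(6 - 37) ≡ 23/22 mod 53. 22⁻¹ ≡ 41 (mod 53) since 22·41 = 902 ≡ 1, so λ ≡ 42.
  x = λ² - 37 - 6 = 1764 - 43 ≡ 25; y = λ·(37 - 25) - 39 ≡ 41. → (25, 41)
4G: (25, 41) + (6, 9). λ = (9 - 41)/(6 - 25) ≡ 21/34 mod 53. 34⁻¹ ≡ 39 (mod 53), so λ ≡ 24.
  x = λ² - 25 - 6 = 576 - 31 ≡ 15; y = λ·(25 - 15) - 41 ≡ 40. → (15, 40)
5G: (15, 40) + (6, 9). λ = (9 - 40)/(6 - 15) ≡ 22/44 mod 53. 44⁻¹ ≡ 47 (mod 53), so λ ≡ 27.
  x = λ² - 15 - 6 = 729 - 21 ≡ 19; y = λ·(15 - 19) - 40 ≡ 11. → (19, 11)
6G: (19, 11) + (6, 9). λ = (9 - 11)/(6 - 19) ≡ 51/40 mod 53. 40⁻¹ ≡ 4 (mod 53), so λ ≡ 45.
  x = λ² - 19 - 6 = 2025 - 25 ≡ 39; y = λ·(19 - 39) - 11 ≡ 43. → (39, 43)
7G: (39, 43) + (6, 9). λ = (9 - 43)/(6 - 39) ≡ 19/20 mod 53. 20⁻¹ ≡ 8 (mod 53), so λ ≡ 46.
  x = λ² - 39 - 6 = 2116 - 45 ≡ 4; y = λ·(39 - 4) - 43 ≡ 30. → (4, 30)

(4, 30)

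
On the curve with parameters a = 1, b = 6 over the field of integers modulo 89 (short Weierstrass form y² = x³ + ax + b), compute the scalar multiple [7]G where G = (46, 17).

Double-and-add on 7 = (111)₂. Start with G = (46, 17) for the leading 1-bit.
double: tangent at (46, 17): λ = (3·46² + 1)/(2·17) ≡ 30/34. 34⁻¹ ≡ 55 (mod 89) since 34·55 = 1870 ≡ 1, so λ ≡ 30·55 ≡ 48.
  x = λ² - 46 - 46 = 2304 - 92 ≡ 76; y = λ·(46 - 76) - 17 ≡ 56. → (76, 56)
add G: (76, 56) + (46, 17). λ = (17 - 56)/(46 - 76) ≡ 50/59 mod 89. 59⁻¹ ≡ 86 (mod 89), so λ ≡ 28.
  x = λ² - 76 - 46 = 784 - 122 ≡ 39; y = λ·(76 - 39) - 56 ≡ 1. → (39, 1)
double: tangent at (39, 1): λ = (3·39² + 1)/(2·1) ≡ 25/2. 2⁻¹ ≡ 45 (mod 89), so λ ≡ 25·45 ≡ 57.
  x = λ² - 39 - 39 = 3249 - 78 ≡ 56; y = λ·(39 - 56) - 1 ≡ 9. → (56, 9)
add G: (56, 9) + (46, 17). λ = (17 - 9)/(46 - 56) ≡ 8/79 mod 89. 79⁻¹ ≡ 80 (mod 89) since 79·80 = 6320 ≡ 1, so λ ≡ 17.
  x = λ² - 56 - 46 = 289 - 102 ≡ 9; y = λ·(56 - 9) - 9 ≡ 78. → (9, 78)

(9, 78)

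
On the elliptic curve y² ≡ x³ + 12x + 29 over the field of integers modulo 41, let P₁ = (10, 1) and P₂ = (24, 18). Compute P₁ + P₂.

(10, 1) + (24, 18). λ = (18 - 1)/(24 - 10) ≡ 17/14 mod 41. 14⁻¹ ≡ 3 (mod 41), so λ ≡ 10.
  x = λ² - 10 - 24 = 100 - 34 ≡ 25; y = λ·(10 - 25) - 1 ≡ 13. → (25, 13)

(25, 13)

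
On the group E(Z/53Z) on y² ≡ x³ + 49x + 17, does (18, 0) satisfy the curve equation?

yes

y² = 0² ≡ 0; x³ + 49x + 17 = 6731 ≡ 0 (mod 53). 0 = 0.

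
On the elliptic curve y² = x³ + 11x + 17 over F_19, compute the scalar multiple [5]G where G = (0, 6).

(15, 2)

Double-and-add on 5 = (101)₂. Start with G = (0, 6) for the leading 1-bit.
double: tangent at (0, 6): λ = (3·0² + 11)/(2·6) ≡ 11/12. 12⁻¹ ≡ 8 (mod 19), so λ ≡ 11·8 ≡ 12.
  x = λ² - 0 - 0 = 144 - 0 ≡ 11; y = λ·(0 - 11) - 6 ≡ 14. → (11, 14)
double: tangent at (11, 14): λ = (3·11² + 11)/(2·14) ≡ 13/9. 9⁻¹ ≡ 17 (mod 19), so λ ≡ 13·17 ≡ 12.
  x = λ² - 11 - 11 = 144 - 22 ≡ 8; y = λ·(11 - 8) - 14 ≡ 3. → (8, 3)
add G: (8, 3) + (0, 6). λ = (6 - 3)/(0 - 8) ≡ 3/11 mod 19. 11⁻¹ ≡ 7 (mod 19), so λ ≡ 2.
  x = λ² - 8 - 0 = 4 - 8 ≡ 15; y = λ·(8 - 15) - 3 ≡ 2. → (15, 2)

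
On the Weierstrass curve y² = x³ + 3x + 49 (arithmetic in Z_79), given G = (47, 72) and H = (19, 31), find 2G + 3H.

First 2G:
Repeated addition: build up to 2G.
2G: tangent at (47, 72): λ = (3·47² + 3)/(2·72) ≡ 73/65. 65⁻¹ ≡ 62 (mod 79), so λ ≡ 73·62 ≡ 23.
  x = λ² - 47 - 47 = 529 - 94 ≡ 40; y = λ·(47 - 40) - 72 ≡ 10. → (40, 10)
2G = (40, 10).
Next 3H:
Repeated addition: build up to 3H.
2H: tangent at (19, 31): λ = (3·19² + 3)/(2·31) ≡ 59/62. 62⁻¹ ≡ 65 (mod 79), so λ ≡ 59·65 ≡ 43.
  x = λ² - 19 - 19 = 1849 - 38 ≡ 73; y = λ·(19 - 73) - 31 ≡ 17. → (73, 17)
3H: (73, 17) + (19, 31). λ = (31 - 17)/(19 - 73) ≡ 14/25 mod 79. 25⁻¹ ≡ 19 (mod 79) since 25·19 = 475 ≡ 1, so λ ≡ 29.
  x = λ² - 73 - 19 = 841 - 92 ≡ 38; y = λ·(73 - 38) - 17 ≡ 50. → (38, 50)
3H = (38, 50).
Finally 2G + 3H:
(40, 10) + (38, 50). λ = (50 - 10)/(38 - 40) ≡ 40/77 mod 79. 77⁻¹ ≡ 39 (mod 79) since 77·39 = 3003 ≡ 1, so λ ≡ 59.
  x = λ² - 40 - 38 = 3481 - 78 ≡ 6; y = λ·(40 - 6) - 10 ≡ 21. → (6, 21)

(6, 21)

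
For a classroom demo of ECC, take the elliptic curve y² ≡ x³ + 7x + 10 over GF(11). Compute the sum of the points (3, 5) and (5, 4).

(6, 2)

(3, 5) + (5, 4). λ = (4 - 5)/(5 - 3) ≡ 10/2 mod 11. 2⁻¹ ≡ 6 (mod 11), so λ ≡ 5.
  x = λ² - 3 - 5 = 25 - 8 ≡ 6; y = λ·(3 - 6) - 5 ≡ 2. → (6, 2)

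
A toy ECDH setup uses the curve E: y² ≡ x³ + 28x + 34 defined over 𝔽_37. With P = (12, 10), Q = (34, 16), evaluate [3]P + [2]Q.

(17, 13)

First 3P:
Repeated addition: build up to 3P.
2P: tangent at (12, 10): λ = (3·12² + 28)/(2·10) ≡ 16/20. 20⁻¹ ≡ 13 (mod 37) since 20·13 = 260 ≡ 1, so λ ≡ 16·13 ≡ 23.
  x = λ² - 12 - 12 = 529 - 24 ≡ 24; y = λ·(12 - 24) - 10 ≡ 10. → (24, 10)
3P: (24, 10) + (12, 10). λ = (10 - 10)/(12 - 24) ≡ 0/25 mod 37. 25⁻¹ ≡ 3 (mod 37), so λ ≡ 0.
  x = λ² - 24 - 12 = 0 - 36 ≡ 1; y = λ·(24 - 1) - 10 ≡ 27. → (1, 27)
3P = (1, 27).
Next 2Q:
Repeated addition: build up to 2Q.
2Q: tangent at (34, 16): λ = (3·34² + 28)/(2·16) ≡ 18/32. 32⁻¹ ≡ 22 (mod 37) since 32·22 = 704 ≡ 1, so λ ≡ 18·22 ≡ 26.
  x = λ² - 34 - 34 = 676 - 68 ≡ 16; y = λ·(34 - 16) - 16 ≡ 8. → (16, 8)
2Q = (16, 8).
Finally 3P + 2Q:
(1, 27) + (16, 8). λ = (8 - 27)/(16 - 1) ≡ 18/15 mod 37. 15⁻¹ ≡ 5 (mod 37) since 15·5 = 75 ≡ 1, so λ ≡ 16.
  x = λ² - 1 - 16 = 256 - 17 ≡ 17; y = λ·(1 - 17) - 27 ≡ 13. → (17, 13)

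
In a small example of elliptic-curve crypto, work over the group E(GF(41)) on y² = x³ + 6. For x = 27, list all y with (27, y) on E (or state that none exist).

x³ + 0x + 6 = 19689 ≡ 9 (mod 41).
Square roots of 9 mod 41: 3 and 38 (since 3² = 9 ≡ 9).

3, 38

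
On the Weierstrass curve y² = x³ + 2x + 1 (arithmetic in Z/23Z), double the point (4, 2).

(16, 9)

tangent at (4, 2): λ = (3·4² + 2)/(2·2) ≡ 4/4. 4⁻¹ ≡ 6 (mod 23) since 4·6 = 24 ≡ 1, so λ ≡ 4·6 ≡ 1.
  x = λ² - 4 - 4 = 1 - 8 ≡ 16; y = λ·(4 - 16) - 2 ≡ 9. → (16, 9)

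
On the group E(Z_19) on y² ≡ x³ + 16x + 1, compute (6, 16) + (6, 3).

The two points share x = 6 and their y-coordinates satisfy 16 + 3 ≡ 0 (mod 19), so they are inverses. Their sum is the point at infinity.

O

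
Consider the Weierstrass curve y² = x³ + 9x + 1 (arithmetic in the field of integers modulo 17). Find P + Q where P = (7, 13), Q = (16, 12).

(15, 3)

(7, 13) + (16, 12). λ = (12 - 13)/(16 - 7) ≡ 16/9 mod 17. 9⁻¹ ≡ 2 (mod 17) since 9·2 = 18 ≡ 1, so λ ≡ 15.
  x = λ² - 7 - 16 = 225 - 23 ≡ 15; y = λ·(7 - 15) - 13 ≡ 3. → (15, 3)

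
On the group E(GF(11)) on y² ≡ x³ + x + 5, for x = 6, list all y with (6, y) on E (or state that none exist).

x³ + 1x + 5 = 227 ≡ 7 (mod 11).
7 is a non-residue mod 11; no y exists.

none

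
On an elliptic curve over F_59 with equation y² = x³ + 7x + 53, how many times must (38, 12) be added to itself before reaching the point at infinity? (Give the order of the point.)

2P: tangent at (38, 12): λ = (3·38² + 7)/(2·12) ≡ 32/24. 24⁻¹ ≡ 32 (mod 59), so λ ≡ 32·32 ≡ 21.
  x = λ² - 38 - 38 = 441 - 76 ≡ 11; y = λ·(38 - 11) - 12 ≡ 24. → (11, 24)
3P: (11, 24) + (38, 12). λ = (12 - 24)/(38 - 11) ≡ 47/27 mod 59. 27⁻¹ ≡ 35 (mod 59) since 27·35 = 945 ≡ 1, so λ ≡ 52.
  x = λ² - 11 - 38 = 2704 - 49 ≡ 0; y = λ·(11 - 0) - 24 ≡ 17. → (0, 17)
4P: (0, 17) + (38, 12). λ = (12 - 17)/(38 - 0) ≡ 54/38 mod 59. 38⁻¹ ≡ 14 (mod 59), so λ ≡ 48.
  x = λ² - 0 - 38 = 2304 - 38 ≡ 24; y = λ·(0 - 24) - 17 ≡ 11. → (24, 11)
5P: (24, 11) + (38, 12). λ = (12 - 11)/(38 - 24) ≡ 1/14 mod 59. 14⁻¹ ≡ 38 (mod 59), so λ ≡ 38.
  x = λ² - 24 - 38 = 1444 - 62 ≡ 25; y = λ·(24 - 25) - 11 ≡ 10. → (25, 10)
6P: (25, 10) + (38, 12). λ = (12 - 10)/(38 - 25) ≡ 2/13 mod 59. 13⁻¹ ≡ 50 (mod 59), so λ ≡ 41.
  x = λ² - 25 - 38 = 1681 - 63 ≡ 25; y = λ·(25 - 25) - 10 ≡ 49. → (25, 49)
7P: (25, 49) + (38, 12). λ = (12 - 49)/(38 - 25) ≡ 22/13 mod 59. 13⁻¹ ≡ 50 (mod 59), so λ ≡ 38.
  x = λ² - 25 - 38 = 1444 - 63 ≡ 24; y = λ·(25 - 24) - 49 ≡ 48. → (24, 48)
8P: (24, 48) + (38, 12). λ = (12 - 48)/(38 - 24) ≡ 23/14 mod 59. 14⁻¹ ≡ 38 (mod 59) since 14·38 = 532 ≡ 1, so λ ≡ 48.
  x = λ² - 24 - 38 = 2304 - 62 ≡ 0; y = λ·(24 - 0) - 48 ≡ 42. → (0, 42)
9P: (0, 42) + (38, 12). λ = (12 - 42)/(38 - 0) ≡ 29/38 mod 59. 38⁻¹ ≡ 14 (mod 59), so λ ≡ 52.
  x = λ² - 0 - 38 = 2704 - 38 ≡ 11; y = λ·(0 - 11) - 42 ≡ 35. → (11, 35)
10P: (11, 35) + (38, 12). λ = (12 - 35)/(38 - 11) ≡ 36/27 mod 59. 27⁻¹ ≡ 35 (mod 59) since 27·35 = 945 ≡ 1, so λ ≡ 21.
  x = λ² - 11 - 38 = 441 - 49 ≡ 38; y = λ·(11 - 38) - 35 ≡ 47. → (38, 47)
11P: (38, 47) + (38, 12): same x and y₁ ≡ -y₂, so the sum is the point at infinity.
11P = the point at infinity, so the order is 11.

11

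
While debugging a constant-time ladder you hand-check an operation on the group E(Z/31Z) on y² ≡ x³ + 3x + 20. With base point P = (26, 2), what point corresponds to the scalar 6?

O

Double-and-add on 6 = (110)₂. Start with P = (26, 2) for the leading 1-bit.
double: tangent at (26, 2): λ = (3·26² + 3)/(2·2) ≡ 16/4. 4⁻¹ ≡ 8 (mod 31), so λ ≡ 16·8 ≡ 4.
  x = λ² - 26 - 26 = 16 - 52 ≡ 26; y = λ·(26 - 26) - 2 ≡ 29. → (26, 29)
add P: (26, 29) + (26, 2): same x and y₁ ≡ -y₂, so the sum is ∞.
double: ∞ + ∞ = ∞ (identity).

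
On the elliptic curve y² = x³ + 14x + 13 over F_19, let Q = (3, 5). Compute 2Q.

tangent at (3, 5): λ = (3·3² + 14)/(2·5) ≡ 3/10. 10⁻¹ ≡ 2 (mod 19), so λ ≡ 3·2 ≡ 6.
  x = λ² - 3 - 3 = 36 - 6 ≡ 11; y = λ·(3 - 11) - 5 ≡ 4. → (11, 4)

(11, 4)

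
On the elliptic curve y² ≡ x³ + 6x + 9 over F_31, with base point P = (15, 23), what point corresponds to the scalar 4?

Repeated addition: build up to 4P.
2P: tangent at (15, 23): λ = (3·15² + 6)/(2·23) ≡ 30/15. 15⁻¹ ≡ 29 (mod 31) since 15·29 = 435 ≡ 1, so λ ≡ 30·29 ≡ 2.
  x = λ² - 15 - 15 = 4 - 30 ≡ 5; y = λ·(15 - 5) - 23 ≡ 28. → (5, 28)
3P: (5, 28) + (15, 23). λ = (23 - 28)/(15 - 5) ≡ 26/10 mod 31. 10⁻¹ ≡ 28 (mod 31), so λ ≡ 15.
  x = λ² - 5 - 15 = 225 - 20 ≡ 19; y = λ·(5 - 19) - 28 ≡ 10. → (19, 10)
4P: (19, 10) + (15, 23). λ = (23 - 10)/(15 - 19) ≡ 13/27 mod 31. 27⁻¹ ≡ 23 (mod 31) since 27·23 = 621 ≡ 1, so λ ≡ 20.
  x = λ² - 19 - 15 = 400 - 34 ≡ 25; y = λ·(19 - 25) - 10 ≡ 25. → (25, 25)

(25, 25)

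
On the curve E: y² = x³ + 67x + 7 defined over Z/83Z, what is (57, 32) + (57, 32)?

(20, 47)

tangent at (57, 32): λ = (3·57² + 67)/(2·32) ≡ 20/64. 64⁻¹ ≡ 48 (mod 83) since 64·48 = 3072 ≡ 1, so λ ≡ 20·48 ≡ 47.
  x = λ² - 57 - 57 = 2209 - 114 ≡ 20; y = λ·(57 - 20) - 32 ≡ 47. → (20, 47)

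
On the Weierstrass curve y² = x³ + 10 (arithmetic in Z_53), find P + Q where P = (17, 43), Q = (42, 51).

(46, 41)

(17, 43) + (42, 51). λ = (51 - 43)/(42 - 17) ≡ 8/25 mod 53. 25⁻¹ ≡ 17 (mod 53) since 25·17 = 425 ≡ 1, so λ ≡ 30.
  x = λ² - 17 - 42 = 900 - 59 ≡ 46; y = λ·(17 - 46) - 43 ≡ 41. → (46, 41)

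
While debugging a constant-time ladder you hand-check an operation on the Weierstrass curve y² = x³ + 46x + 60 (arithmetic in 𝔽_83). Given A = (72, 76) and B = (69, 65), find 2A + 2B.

(8, 39)

First 2A:
Repeated addition: build up to 2A.
2A: tangent at (72, 76): λ = (3·72² + 46)/(2·76) ≡ 77/69. 69⁻¹ ≡ 77 (mod 83), so λ ≡ 77·77 ≡ 36.
  x = λ² - 72 - 72 = 1296 - 144 ≡ 73; y = λ·(72 - 73) - 76 ≡ 54. → (73, 54)
2A = (73, 54).
Next 2B:
Repeated addition: build up to 2B.
2B: tangent at (69, 65): λ = (3·69² + 46)/(2·65) ≡ 53/47. 47⁻¹ ≡ 53 (mod 83), so λ ≡ 53·53 ≡ 70.
  x = λ² - 69 - 69 = 4900 - 138 ≡ 31; y = λ·(69 - 31) - 65 ≡ 22. → (31, 22)
2B = (31, 22).
Finally 2A + 2B:
(73, 54) + (31, 22). λ = (22 - 54)/(31 - 73) ≡ 51/41 mod 83. 41⁻¹ ≡ 81 (mod 83) since 41·81 = 3321 ≡ 1, so λ ≡ 64.
  x = λ² - 73 - 31 = 4096 - 104 ≡ 8; y = λ·(73 - 8) - 54 ≡ 39. → (8, 39)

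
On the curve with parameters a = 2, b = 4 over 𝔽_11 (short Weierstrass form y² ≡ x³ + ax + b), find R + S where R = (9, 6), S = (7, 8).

(9, 6) + (7, 8). λ = (8 - 6)/(7 - 9) ≡ 2/9 mod 11. 9⁻¹ ≡ 5 (mod 11), so λ ≡ 10.
  x = λ² - 9 - 7 = 100 - 16 ≡ 7; y = λ·(9 - 7) - 6 ≡ 3. → (7, 3)

(7, 3)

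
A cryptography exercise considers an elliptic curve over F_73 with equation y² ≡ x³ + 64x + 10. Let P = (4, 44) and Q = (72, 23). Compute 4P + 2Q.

(11, 1)

First 4P:
Repeated addition: build up to 4P.
2P: tangent at (4, 44): λ = (3·4² + 64)/(2·44) ≡ 39/15. 15⁻¹ ≡ 39 (mod 73), so λ ≡ 39·39 ≡ 61.
  x = λ² - 4 - 4 = 3721 - 8 ≡ 63; y = λ·(4 - 63) - 44 ≡ 7. → (63, 7)
3P: (63, 7) + (4, 44). λ = (44 - 7)/(4 - 63) ≡ 37/14 mod 73. 14⁻¹ ≡ 47 (mod 73), so λ ≡ 60.
  x = λ² - 63 - 4 = 3600 - 67 ≡ 29; y = λ·(63 - 29) - 7 ≡ 62. → (29, 62)
4P: (29, 62) + (4, 44). λ = (44 - 62)/(4 - 29) ≡ 55/48 mod 73. 48⁻¹ ≡ 35 (mod 73), so λ ≡ 27.
  x = λ² - 29 - 4 = 729 - 33 ≡ 39; y = λ·(29 - 39) - 62 ≡ 33. → (39, 33)
4P = (39, 33).
Next 2Q:
Repeated addition: build up to 2Q.
2Q: tangent at (72, 23): λ = (3·72² + 64)/(2·23) ≡ 67/46. 46⁻¹ ≡ 27 (mod 73) since 46·27 = 1242 ≡ 1, so λ ≡ 67·27 ≡ 57.
  x = λ² - 72 - 72 = 3249 - 144 ≡ 39; y = λ·(72 - 39) - 23 ≡ 33. → (39, 33)
2Q = (39, 33).
Finally 4P + 2Q:
tangent at (39, 33): λ = (3·39² + 64)/(2·33) ≡ 28/66. 66⁻¹ ≡ 52 (mod 73) since 66·52 = 3432 ≡ 1, so λ ≡ 28·52 ≡ 69.
  x = λ² - 39 - 39 = 4761 - 78 ≡ 11; y = λ·(39 - 11) - 33 ≡ 1. → (11, 1)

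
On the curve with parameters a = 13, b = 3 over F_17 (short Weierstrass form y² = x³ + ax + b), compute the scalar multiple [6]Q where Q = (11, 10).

O

Double-and-add on 6 = (110)₂. Start with Q = (11, 10) for the leading 1-bit.
double: tangent at (11, 10): λ = (3·11² + 13)/(2·10) ≡ 2/3. 3⁻¹ ≡ 6 (mod 17), so λ ≡ 2·6 ≡ 12.
  x = λ² - 11 - 11 = 144 - 22 ≡ 3; y = λ·(11 - 3) - 10 ≡ 1. → (3, 1)
add Q: (3, 1) + (11, 10). λ = (10 - 1)/(11 - 3) ≡ 9/8 mod 17. 8⁻¹ ≡ 15 (mod 17), so λ ≡ 16.
  x = λ² - 3 - 11 = 256 - 14 ≡ 4; y = λ·(3 - 4) - 1 ≡ 0. → (4, 0)
double: (4, 0) + (4, 0): same x and y₁ ≡ -y₂, so the sum is 𝒪.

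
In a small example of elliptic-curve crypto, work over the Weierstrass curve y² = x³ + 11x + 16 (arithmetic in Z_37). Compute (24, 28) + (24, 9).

O

The two points share x = 24 and their y-coordinates satisfy 28 + 9 ≡ 0 (mod 37), so they are inverses. Their sum is O.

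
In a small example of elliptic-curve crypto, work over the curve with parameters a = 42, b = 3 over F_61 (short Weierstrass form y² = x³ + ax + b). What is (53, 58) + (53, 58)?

tangent at (53, 58): λ = (3·53² + 42)/(2·58) ≡ 51/55. 55⁻¹ ≡ 10 (mod 61), so λ ≡ 51·10 ≡ 22.
  x = λ² - 53 - 53 = 484 - 106 ≡ 12; y = λ·(53 - 12) - 58 ≡ 51. → (12, 51)

(12, 51)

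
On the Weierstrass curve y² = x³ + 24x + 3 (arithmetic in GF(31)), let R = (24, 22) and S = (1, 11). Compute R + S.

(24, 22) + (1, 11). λ = (11 - 22)/(1 - 24) ≡ 20/8 mod 31. 8⁻¹ ≡ 4 (mod 31) since 8·4 = 32 ≡ 1, so λ ≡ 18.
  x = λ² - 24 - 1 = 324 - 25 ≡ 20; y = λ·(24 - 20) - 22 ≡ 19. → (20, 19)

(20, 19)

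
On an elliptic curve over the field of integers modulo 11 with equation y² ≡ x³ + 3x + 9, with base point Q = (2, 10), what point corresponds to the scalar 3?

Repeated addition: build up to 3Q.
2Q: tangent at (2, 10): λ = (3·2² + 3)/(2·10) ≡ 4/9. 9⁻¹ ≡ 5 (mod 11), so λ ≡ 4·5 ≡ 9.
  x = λ² - 2 - 2 = 81 - 4 ≡ 0; y = λ·(2 - 0) - 10 ≡ 8. → (0, 8)
3Q: (0, 8) + (2, 10). λ = (10 - 8)/(2 - 0) ≡ 2/2 mod 11. 2⁻¹ ≡ 6 (mod 11) since 2·6 = 12 ≡ 1, so λ ≡ 1.
  x = λ² - 0 - 2 = 1 - 2 ≡ 10; y = λ·(0 - 10) - 8 ≡ 4. → (10, 4)

(10, 4)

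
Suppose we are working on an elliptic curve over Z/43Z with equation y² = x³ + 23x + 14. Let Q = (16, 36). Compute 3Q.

Repeated addition: build up to 3Q.
2Q: tangent at (16, 36): λ = (3·16² + 23)/(2·36) ≡ 17/29. 29⁻¹ ≡ 3 (mod 43), so λ ≡ 17·3 ≡ 8.
  x = λ² - 16 - 16 = 64 - 32 ≡ 32; y = λ·(16 - 32) - 36 ≡ 8. → (32, 8)
3Q: (32, 8) + (16, 36). λ = (36 - 8)/(16 - 32) ≡ 28/27 mod 43. 27⁻¹ ≡ 8 (mod 43), so λ ≡ 9.
  x = λ² - 32 - 16 = 81 - 48 ≡ 33; y = λ·(32 - 33) - 8 ≡ 26. → (33, 26)

(33, 26)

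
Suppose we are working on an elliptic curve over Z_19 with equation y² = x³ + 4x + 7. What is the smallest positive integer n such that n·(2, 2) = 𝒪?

2P: tangent at (2, 2): λ = (3·2² + 4)/(2·2) ≡ 16/4. 4⁻¹ ≡ 5 (mod 19) since 4·5 = 20 ≡ 1, so λ ≡ 16·5 ≡ 4.
  x = λ² - 2 - 2 = 16 - 4 ≡ 12; y = λ·(2 - 12) - 2 ≡ 15. → (12, 15)
3P: (12, 15) + (2, 2). λ = (2 - 15)/(2 - 12) ≡ 6/9 mod 19. 9⁻¹ ≡ 17 (mod 19) since 9·17 = 153 ≡ 1, so λ ≡ 7.
  x = λ² - 12 - 2 = 49 - 14 ≡ 16; y = λ·(12 - 16) - 15 ≡ 14. → (16, 14)
4P: (16, 14) + (2, 2). λ = (2 - 14)/(2 - 16) ≡ 7/5 mod 19. 5⁻¹ ≡ 4 (mod 19), so λ ≡ 9.
  x = λ² - 16 - 2 = 81 - 18 ≡ 6; y = λ·(16 - 6) - 14 ≡ 0. → (6, 0)
5P: (6, 0) + (2, 2). λ = (2 - 0)/(2 - 6) ≡ 2/15 mod 19. 15⁻¹ ≡ 14 (mod 19), so λ ≡ 9.
  x = λ² - 6 - 2 = 81 - 8 ≡ 16; y = λ·(6 - 16) - 0 ≡ 5. → (16, 5)
6P: (16, 5) + (2, 2). λ = (2 - 5)/(2 - 16) ≡ 16/5 mod 19. 5⁻¹ ≡ 4 (mod 19) since 5·4 = 20 ≡ 1, so λ ≡ 7.
  x = λ² - 16 - 2 = 49 - 18 ≡ 12; y = λ·(16 - 12) - 5 ≡ 4. → (12, 4)
7P: (12, 4) + (2, 2). λ = (2 - 4)/(2 - 12) ≡ 17/9 mod 19. 9⁻¹ ≡ 17 (mod 19), so λ ≡ 4.
  x = λ² - 12 - 2 = 16 - 14 ≡ 2; y = λ·(12 - 2) - 4 ≡ 17. → (2, 17)
8P: (2, 17) + (2, 2): same x and y₁ ≡ -y₂, so the sum is 𝒪.
8P = 𝒪, so the order is 8.

8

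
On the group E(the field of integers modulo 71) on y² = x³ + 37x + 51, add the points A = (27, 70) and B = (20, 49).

(27, 70) + (20, 49). λ = (49 - 70)/(20 - 27) ≡ 50/64 mod 71. 64⁻¹ ≡ 10 (mod 71), so λ ≡ 3.
  x = λ² - 27 - 20 = 9 - 47 ≡ 33; y = λ·(27 - 33) - 70 ≡ 54. → (33, 54)

(33, 54)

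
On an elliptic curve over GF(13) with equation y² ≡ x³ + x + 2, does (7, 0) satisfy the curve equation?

y² = 0² ≡ 0; x³ + 1x + 2 = 352 ≡ 1 (mod 13). 0 ≠ 1.

no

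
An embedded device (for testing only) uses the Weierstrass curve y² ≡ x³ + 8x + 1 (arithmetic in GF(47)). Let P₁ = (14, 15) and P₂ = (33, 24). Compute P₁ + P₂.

(14, 15) + (33, 24). λ = (24 - 15)/(33 - 14) ≡ 9/19 mod 47. 19⁻¹ ≡ 5 (mod 47), so λ ≡ 45.
  x = λ² - 14 - 33 = 2025 - 47 ≡ 4; y = λ·(14 - 4) - 15 ≡ 12. → (4, 12)

(4, 12)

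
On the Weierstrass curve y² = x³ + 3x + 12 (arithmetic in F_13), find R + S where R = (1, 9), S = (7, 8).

(1, 9) + (7, 8). λ = (8 - 9)/(7 - 1) ≡ 12/6 mod 13. 6⁻¹ ≡ 11 (mod 13) since 6·11 = 66 ≡ 1, so λ ≡ 2.
  x = λ² - 1 - 7 = 4 - 8 ≡ 9; y = λ·(1 - 9) - 9 ≡ 1. → (9, 1)

(9, 1)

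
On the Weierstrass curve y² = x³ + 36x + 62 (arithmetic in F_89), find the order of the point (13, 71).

2P: tangent at (13, 71): λ = (3·13² + 36)/(2·71) ≡ 9/53. 53⁻¹ ≡ 42 (mod 89), so λ ≡ 9·42 ≡ 22.
  x = λ² - 13 - 13 = 484 - 26 ≡ 13; y = λ·(13 - 13) - 71 ≡ 18. → (13, 18)
3P: (13, 18) + (13, 71): same x and y₁ ≡ -y₂, so the sum is O.
3P = O, so the order is 3.

3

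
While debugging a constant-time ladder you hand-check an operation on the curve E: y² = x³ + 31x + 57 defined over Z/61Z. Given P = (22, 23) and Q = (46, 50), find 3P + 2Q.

O

First 3P:
Repeated addition: build up to 3P.
2P: tangent at (22, 23): λ = (3·22² + 31)/(2·23) ≡ 19/46. 46⁻¹ ≡ 4 (mod 61), so λ ≡ 19·4 ≡ 15.
  x = λ² - 22 - 22 = 225 - 44 ≡ 59; y = λ·(22 - 59) - 23 ≡ 32. → (59, 32)
3P: (59, 32) + (22, 23). λ = (23 - 32)/(22 - 59) ≡ 52/24 mod 61. 24⁻¹ ≡ 28 (mod 61) since 24·28 = 672 ≡ 1, so λ ≡ 53.
  x = λ² - 59 - 22 = 2809 - 81 ≡ 44; y = λ·(59 - 44) - 32 ≡ 31. → (44, 31)
3P = (44, 31).
Next 2Q:
Repeated addition: build up to 2Q.
2Q: tangent at (46, 50): λ = (3·46² + 31)/(2·50) ≡ 35/39. 39⁻¹ ≡ 36 (mod 61), so λ ≡ 35·36 ≡ 40.
  x = λ² - 46 - 46 = 1600 - 92 ≡ 44; y = λ·(46 - 44) - 50 ≡ 30. → (44, 30)
2Q = (44, 30).
Finally 3P + 2Q:
(44, 31) + (44, 30): same x and y₁ ≡ -y₂, so the sum is ∞.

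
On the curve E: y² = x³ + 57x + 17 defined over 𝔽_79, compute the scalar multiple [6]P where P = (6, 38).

Repeated addition: build up to 6P.
2P: tangent at (6, 38): λ = (3·6² + 57)/(2·38) ≡ 7/76. 76⁻¹ ≡ 26 (mod 79), so λ ≡ 7·26 ≡ 24.
  x = λ² - 6 - 6 = 576 - 12 ≡ 11; y = λ·(6 - 11) - 38 ≡ 0. → (11, 0)
3P: (11, 0) + (6, 38). λ = (38 - 0)/(6 - 11) ≡ 38/74 mod 79. 74⁻¹ ≡ 63 (mod 79), so λ ≡ 24.
  x = λ² - 11 - 6 = 576 - 17 ≡ 6; y = λ·(11 - 6) - 0 ≡ 41. → (6, 41)
4P: (6, 41) + (6, 38): same x and y₁ ≡ -y₂, so the sum is O.
5P: O + (6, 38) = (6, 38) (identity).
6P: tangent at (6, 38): λ = (3·6² + 57)/(2·38) ≡ 7/76. 76⁻¹ ≡ 26 (mod 79), so λ ≡ 7·26 ≡ 24.
  x = λ² - 6 - 6 = 576 - 12 ≡ 11; y = λ·(6 - 11) - 38 ≡ 0. → (11, 0)

(11, 0)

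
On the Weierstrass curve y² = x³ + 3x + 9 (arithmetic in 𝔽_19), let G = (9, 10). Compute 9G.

(11, 10)

Repeated addition: build up to 9G.
2G: tangent at (9, 10): λ = (3·9² + 3)/(2·10) ≡ 18/1. 1⁻¹ ≡ 1 (mod 19), so λ ≡ 18·1 ≡ 18.
  x = λ² - 9 - 9 = 324 - 18 ≡ 2; y = λ·(9 - 2) - 10 ≡ 2. → (2, 2)
3G: (2, 2) + (9, 10). λ = (10 - 2)/(9 - 2) ≡ 8/7 mod 19. 7⁻¹ ≡ 11 (mod 19), so λ ≡ 12.
  x = λ² - 2 - 9 = 144 - 11 ≡ 0; y = λ·(2 - 0) - 2 ≡ 3. → (0, 3)
4G: (0, 3) + (9, 10). λ = (10 - 3)/(9 - 0) ≡ 7/9 mod 19. 9⁻¹ ≡ 17 (mod 19) since 9·17 = 153 ≡ 1, so λ ≡ 5.
  x = λ² - 0 - 9 = 25 - 9 ≡ 16; y = λ·(0 - 16) - 3 ≡ 12. → (16, 12)
5G: (16, 12) + (9, 10). λ = (10 - 12)/(9 - 16) ≡ 17/12 mod 19. 12⁻¹ ≡ 8 (mod 19), so λ ≡ 3.
  x = λ² - 16 - 9 = 9 - 25 ≡ 3; y = λ·(16 - 3) - 12 ≡ 8. → (3, 8)
6G: (3, 8) + (9, 10). λ = (10 - 8)/(9 - 3) ≡ 2/6 mod 19. 6⁻¹ ≡ 16 (mod 19) since 6·16 = 96 ≡ 1, so λ ≡ 13.
  x = λ² - 3 - 9 = 169 - 12 ≡ 5; y = λ·(3 - 5) - 8 ≡ 4. → (5, 4)
7G: (5, 4) + (9, 10). λ = (10 - 4)/(9 - 5) ≡ 6/4 mod 19. 4⁻¹ ≡ 5 (mod 19), so λ ≡ 11.
  x = λ² - 5 - 9 = 121 - 14 ≡ 12; y = λ·(5 - 12) - 4 ≡ 14. → (12, 14)
8G: (12, 14) + (9, 10). λ = (10 - 14)/(9 - 12) ≡ 15/16 mod 19. 16⁻¹ ≡ 6 (mod 19), so λ ≡ 14.
  x = λ² - 12 - 9 = 196 - 21 ≡ 4; y = λ·(12 - 4) - 14 ≡ 3. → (4, 3)
9G: (4, 3) + (9, 10). λ = (10 - 3)/(9 - 4) ≡ 7/5 mod 19. 5⁻¹ ≡ 4 (mod 19), so λ ≡ 9.
  x = λ² - 4 - 9 = 81 - 13 ≡ 11; y = λ·(4 - 11) - 3 ≡ 10. → (11, 10)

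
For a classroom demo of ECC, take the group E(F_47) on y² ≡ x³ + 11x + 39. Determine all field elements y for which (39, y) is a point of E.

12, 35

x³ + 11x + 39 = 59787 ≡ 3 (mod 47).
Square roots of 3 mod 47: 12 and 35 (since 12² = 144 ≡ 3).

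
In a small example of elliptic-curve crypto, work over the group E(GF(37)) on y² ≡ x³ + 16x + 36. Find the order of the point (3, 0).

2P: (3, 0) + (3, 0): same x and y₁ ≡ -y₂, so the sum is the point at infinity.
2P = the point at infinity, so the order is 2.

2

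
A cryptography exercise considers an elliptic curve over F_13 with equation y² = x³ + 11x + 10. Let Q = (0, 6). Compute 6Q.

(7, 12)

Repeated addition: build up to 6Q.
2Q: tangent at (0, 6): λ = (3·0² + 11)/(2·6) ≡ 11/12. 12⁻¹ ≡ 12 (mod 13) since 12·12 = 144 ≡ 1, so λ ≡ 11·12 ≡ 2.
  x = λ² - 0 - 0 = 4 - 0 ≡ 4; y = λ·(0 - 4) - 6 ≡ 12. → (4, 12)
3Q: (4, 12) + (0, 6). λ = (6 - 12)/(0 - 4) ≡ 7/9 mod 13. 9⁻¹ ≡ 3 (mod 13) since 9·3 = 27 ≡ 1, so λ ≡ 8.
  x = λ² - 4 - 0 = 64 - 4 ≡ 8; y = λ·(4 - 8) - 12 ≡ 8. → (8, 8)
4Q: (8, 8) + (0, 6). λ = (6 - 8)/(0 - 8) ≡ 11/5 mod 13. 5⁻¹ ≡ 8 (mod 13), so λ ≡ 10.
  x = λ² - 8 - 0 = 100 - 8 ≡ 1; y = λ·(8 - 1) - 8 ≡ 10. → (1, 10)
5Q: (1, 10) + (0, 6). λ = (6 - 10)/(0 - 1) ≡ 9/12 mod 13. 12⁻¹ ≡ 12 (mod 13), so λ ≡ 4.
  x = λ² - 1 - 0 = 16 - 1 ≡ 2; y = λ·(1 - 2) - 10 ≡ 12. → (2, 12)
6Q: (2, 12) + (0, 6). λ = (6 - 12)/(0 - 2) ≡ 7/11 mod 13. 11⁻¹ ≡ 6 (mod 13) since 11·6 = 66 ≡ 1, so λ ≡ 3.
  x = λ² - 2 - 0 = 9 - 2 ≡ 7; y = λ·(2 - 7) - 12 ≡ 12. → (7, 12)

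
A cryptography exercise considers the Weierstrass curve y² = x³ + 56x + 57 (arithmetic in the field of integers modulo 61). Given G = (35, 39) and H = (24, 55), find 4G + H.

First 4G:
Double-and-add on 4 = (100)₂. Start with G = (35, 39) for the leading 1-bit.
double: tangent at (35, 39): λ = (3·35² + 56)/(2·39) ≡ 10/17. 17⁻¹ ≡ 18 (mod 61), so λ ≡ 10·18 ≡ 58.
  x = λ² - 35 - 35 = 3364 - 70 ≡ 0; y = λ·(35 - 0) - 39 ≡ 39. → (0, 39)
double: tangent at (0, 39): λ = (3·0² + 56)/(2·39) ≡ 56/17. 17⁻¹ ≡ 18 (mod 61), so λ ≡ 56·18 ≡ 32.
  x = λ² - 0 - 0 = 1024 - 0 ≡ 48; y = λ·(0 - 48) - 39 ≡ 11. → (48, 11)
4G = (48, 11).
Finally 4G + H:
(48, 11) + (24, 55). λ = (55 - 11)/(24 - 48) ≡ 44/37 mod 61. 37⁻¹ ≡ 33 (mod 61) since 37·33 = 1221 ≡ 1, so λ ≡ 49.
  x = λ² - 48 - 24 = 2401 - 72 ≡ 11; y = λ·(48 - 11) - 11 ≡ 33. → (11, 33)

(11, 33)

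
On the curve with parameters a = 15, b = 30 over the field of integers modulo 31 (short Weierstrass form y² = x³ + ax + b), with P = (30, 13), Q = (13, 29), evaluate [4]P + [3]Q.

(26, 27)

First 4P:
Double-and-add on 4 = (100)₂. Start with P = (30, 13) for the leading 1-bit.
double: tangent at (30, 13): λ = (3·30² + 15)/(2·13) ≡ 18/26. 26⁻¹ ≡ 6 (mod 31), so λ ≡ 18·6 ≡ 15.
  x = λ² - 30 - 30 = 225 - 60 ≡ 10; y = λ·(30 - 10) - 13 ≡ 8. → (10, 8)
double: tangent at (10, 8): λ = (3·10² + 15)/(2·8) ≡ 5/16. 16⁻¹ ≡ 2 (mod 31), so λ ≡ 5·2 ≡ 10.
  x = λ² - 10 - 10 = 100 - 20 ≡ 18; y = λ·(10 - 18) - 8 ≡ 5. → (18, 5)
4P = (18, 5).
Next 3Q:
Repeated addition: build up to 3Q.
2Q: tangent at (13, 29): λ = (3·13² + 15)/(2·29) ≡ 26/27. 27⁻¹ ≡ 23 (mod 31), so λ ≡ 26·23 ≡ 9.
  x = λ² - 13 - 13 = 81 - 26 ≡ 24; y = λ·(13 - 24) - 29 ≡ 27. → (24, 27)
3Q: (24, 27) + (13, 29). λ = (29 - 27)/(13 - 24) ≡ 2/20 mod 31. 20⁻¹ ≡ 14 (mod 31), so λ ≡ 28.
  x = λ² - 24 - 13 = 784 - 37 ≡ 3; y = λ·(24 - 3) - 27 ≡ 3. → (3, 3)
3Q = (3, 3).
Finally 4P + 3Q:
(18, 5) + (3, 3). λ = (3 - 5)/(3 - 18) ≡ 29/16 mod 31. 16⁻¹ ≡ 2 (mod 31) since 16·2 = 32 ≡ 1, so λ ≡ 27.
  x = λ² - 18 - 3 = 729 - 21 ≡ 26; y = λ·(18 - 26) - 5 ≡ 27. → (26, 27)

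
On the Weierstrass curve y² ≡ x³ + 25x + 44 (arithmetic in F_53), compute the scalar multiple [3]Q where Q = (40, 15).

Repeated addition: build up to 3Q.
2Q: tangent at (40, 15): λ = (3·40² + 25)/(2·15) ≡ 2/30. 30⁻¹ ≡ 23 (mod 53), so λ ≡ 2·23 ≡ 46.
  x = λ² - 40 - 40 = 2116 - 80 ≡ 22; y = λ·(40 - 22) - 15 ≡ 18. → (22, 18)
3Q: (22, 18) + (40, 15). λ = (15 - 18)/(40 - 22) ≡ 50/18 mod 53. 18⁻¹ ≡ 3 (mod 53), so λ ≡ 44.
  x = λ² - 22 - 40 = 1936 - 62 ≡ 19; y = λ·(22 - 19) - 18 ≡ 8. → (19, 8)

(19, 8)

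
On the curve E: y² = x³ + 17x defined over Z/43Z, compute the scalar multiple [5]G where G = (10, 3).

(13, 28)

Double-and-add on 5 = (101)₂. Start with G = (10, 3) for the leading 1-bit.
double: tangent at (10, 3): λ = (3·10² + 17)/(2·3) ≡ 16/6. 6⁻¹ ≡ 36 (mod 43), so λ ≡ 16·36 ≡ 17.
  x = λ² - 10 - 10 = 289 - 20 ≡ 11; y = λ·(10 - 11) - 3 ≡ 23. → (11, 23)
double: tangent at (11, 23): λ = (3·11² + 17)/(2·23) ≡ 36/3. 3⁻¹ ≡ 29 (mod 43) since 3·29 = 87 ≡ 1, so λ ≡ 36·29 ≡ 12.
  x = λ² - 11 - 11 = 144 - 22 ≡ 36; y = λ·(11 - 36) - 23 ≡ 21. → (36, 21)
add G: (36, 21) + (10, 3). λ = (3 - 21)/(10 - 36) ≡ 25/17 mod 43. 17⁻¹ ≡ 38 (mod 43) since 17·38 = 646 ≡ 1, so λ ≡ 4.
  x = λ² - 36 - 10 = 16 - 46 ≡ 13; y = λ·(36 - 13) - 21 ≡ 28. → (13, 28)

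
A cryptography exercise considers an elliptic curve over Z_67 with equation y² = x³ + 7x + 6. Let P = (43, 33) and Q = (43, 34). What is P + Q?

O

The two points share x = 43 and their y-coordinates satisfy 33 + 34 ≡ 0 (mod 67), so they are inverses. Their sum is O.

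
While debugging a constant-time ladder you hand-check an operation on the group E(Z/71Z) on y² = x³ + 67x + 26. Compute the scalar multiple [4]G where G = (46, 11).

Repeated addition: build up to 4G.
2G: tangent at (46, 11): λ = (3·46² + 67)/(2·11) ≡ 25/22. 22⁻¹ ≡ 42 (mod 71), so λ ≡ 25·42 ≡ 56.
  x = λ² - 46 - 46 = 3136 - 92 ≡ 62; y = λ·(46 - 62) - 11 ≡ 16. → (62, 16)
3G: (62, 16) + (46, 11). λ = (11 - 16)/(46 - 62) ≡ 66/55 mod 71. 55⁻¹ ≡ 31 (mod 71), so λ ≡ 58.
  x = λ² - 62 - 46 = 3364 - 108 ≡ 61; y = λ·(62 - 61) - 16 ≡ 42. → (61, 42)
4G: (61, 42) + (46, 11). λ = (11 - 42)/(46 - 61) ≡ 40/56 mod 71. 56⁻¹ ≡ 52 (mod 71) since 56·52 = 2912 ≡ 1, so λ ≡ 21.
  x = λ² - 61 - 46 = 441 - 107 ≡ 50; y = λ·(61 - 50) - 42 ≡ 47. → (50, 47)

(50, 47)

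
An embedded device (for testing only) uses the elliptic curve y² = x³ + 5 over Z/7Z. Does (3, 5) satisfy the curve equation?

y² = 5² ≡ 4; x³ + 0x + 5 = 32 ≡ 4 (mod 7). 4 = 4.

yes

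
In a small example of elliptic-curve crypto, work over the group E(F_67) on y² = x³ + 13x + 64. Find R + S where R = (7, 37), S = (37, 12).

(7, 37) + (37, 12). λ = (12 - 37)/(37 - 7) ≡ 42/30 mod 67. 30⁻¹ ≡ 38 (mod 67), so λ ≡ 55.
  x = λ² - 7 - 37 = 3025 - 44 ≡ 33; y = λ·(7 - 33) - 37 ≡ 7. → (33, 7)

(33, 7)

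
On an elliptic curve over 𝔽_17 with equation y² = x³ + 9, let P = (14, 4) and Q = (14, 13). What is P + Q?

O

The two points share x = 14 and their y-coordinates satisfy 4 + 13 ≡ 0 (mod 17), so they are inverses. Their sum is O.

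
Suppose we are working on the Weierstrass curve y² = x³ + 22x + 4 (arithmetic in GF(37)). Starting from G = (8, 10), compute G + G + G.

Repeated addition: build up to 3G.
2G: tangent at (8, 10): λ = (3·8² + 22)/(2·10) ≡ 29/20. 20⁻¹ ≡ 13 (mod 37), so λ ≡ 29·13 ≡ 7.
  x = λ² - 8 - 8 = 49 - 16 ≡ 33; y = λ·(8 - 33) - 10 ≡ 0. → (33, 0)
3G: (33, 0) + (8, 10). λ = (10 - 0)/(8 - 33) ≡ 10/12 mod 37. 12⁻¹ ≡ 34 (mod 37) since 12·34 = 408 ≡ 1, so λ ≡ 7.
  x = λ² - 33 - 8 = 49 - 41 ≡ 8; y = λ·(33 - 8) - 0 ≡ 27. → (8, 27)

(8, 27)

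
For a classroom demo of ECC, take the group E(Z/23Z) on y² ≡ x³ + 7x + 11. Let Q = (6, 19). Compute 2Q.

(11, 4)

tangent at (6, 19): λ = (3·6² + 7)/(2·19) ≡ 0/15. 15⁻¹ ≡ 20 (mod 23) since 15·20 = 300 ≡ 1, so λ ≡ 0·20 ≡ 0.
  x = λ² - 6 - 6 = 0 - 12 ≡ 11; y = λ·(6 - 11) - 19 ≡ 4. → (11, 4)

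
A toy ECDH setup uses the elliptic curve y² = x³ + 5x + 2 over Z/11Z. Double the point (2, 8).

(8, 9)

tangent at (2, 8): λ = (3·2² + 5)/(2·8) ≡ 6/5. 5⁻¹ ≡ 9 (mod 11) since 5·9 = 45 ≡ 1, so λ ≡ 6·9 ≡ 10.
  x = λ² - 2 - 2 = 100 - 4 ≡ 8; y = λ·(2 - 8) - 8 ≡ 9. → (8, 9)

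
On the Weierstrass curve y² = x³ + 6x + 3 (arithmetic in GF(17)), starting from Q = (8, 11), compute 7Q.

(8, 6)

Double-and-add on 7 = (111)₂. Start with Q = (8, 11) for the leading 1-bit.
double: tangent at (8, 11): λ = (3·8² + 6)/(2·11) ≡ 11/5. 5⁻¹ ≡ 7 (mod 17), so λ ≡ 11·7 ≡ 9.
  x = λ² - 8 - 8 = 81 - 16 ≡ 14; y = λ·(8 - 14) - 11 ≡ 3. → (14, 3)
add Q: (14, 3) + (8, 11). λ = (11 - 3)/(8 - 14) ≡ 8/11 mod 17. 11⁻¹ ≡ 14 (mod 17), so λ ≡ 10.
  x = λ² - 14 - 8 = 100 - 22 ≡ 10; y = λ·(14 - 10) - 3 ≡ 3. → (10, 3)
double: tangent at (10, 3): λ = (3·10² + 6)/(2·3) ≡ 0/6. 6⁻¹ ≡ 3 (mod 17) since 6·3 = 18 ≡ 1, so λ ≡ 0·3 ≡ 0.
  x = λ² - 10 - 10 = 0 - 20 ≡ 14; y = λ·(10 - 14) - 3 ≡ 14. → (14, 14)
add Q: (14, 14) + (8, 11). λ = (11 - 14)/(8 - 14) ≡ 14/11 mod 17. 11⁻¹ ≡ 14 (mod 17), so λ ≡ 9.
  x = λ² - 14 - 8 = 81 - 22 ≡ 8; y = λ·(14 - 8) - 14 ≡ 6. → (8, 6)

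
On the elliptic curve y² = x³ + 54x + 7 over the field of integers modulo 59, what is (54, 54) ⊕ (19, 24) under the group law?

(6, 4)

(54, 54) + (19, 24). λ = (24 - 54)/(19 - 54) ≡ 29/24 mod 59. 24⁻¹ ≡ 32 (mod 59) since 24·32 = 768 ≡ 1, so λ ≡ 43.
  x = λ² - 54 - 19 = 1849 - 73 ≡ 6; y = λ·(54 - 6) - 54 ≡ 4. → (6, 4)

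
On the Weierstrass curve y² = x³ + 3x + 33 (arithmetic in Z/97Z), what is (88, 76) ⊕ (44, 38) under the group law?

(89, 51)

(88, 76) + (44, 38). λ = (38 - 76)/(44 - 88) ≡ 59/53 mod 97. 53⁻¹ ≡ 11 (mod 97), so λ ≡ 67.
  x = λ² - 88 - 44 = 4489 - 132 ≡ 89; y = λ·(88 - 89) - 76 ≡ 51. → (89, 51)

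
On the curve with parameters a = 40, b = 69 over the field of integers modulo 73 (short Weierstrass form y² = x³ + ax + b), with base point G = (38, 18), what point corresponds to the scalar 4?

(1, 57)

Double-and-add on 4 = (100)₂. Start with G = (38, 18) for the leading 1-bit.
double: tangent at (38, 18): λ = (3·38² + 40)/(2·18) ≡ 65/36. 36⁻¹ ≡ 71 (mod 73) since 36·71 = 2556 ≡ 1, so λ ≡ 65·71 ≡ 16.
  x = λ² - 38 - 38 = 256 - 76 ≡ 34; y = λ·(38 - 34) - 18 ≡ 46. → (34, 46)
double: tangent at (34, 46): λ = (3·34² + 40)/(2·46) ≡ 4/19. 19⁻¹ ≡ 50 (mod 73), so λ ≡ 4·50 ≡ 54.
  x = λ² - 34 - 34 = 2916 - 68 ≡ 1; y = λ·(34 - 1) - 46 ≡ 57. → (1, 57)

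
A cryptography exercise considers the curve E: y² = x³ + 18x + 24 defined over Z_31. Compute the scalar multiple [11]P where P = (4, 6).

(25, 17)

Double-and-add on 11 = (1011)₂. Start with P = (4, 6) for the leading 1-bit.
double: tangent at (4, 6): λ = (3·4² + 18)/(2·6) ≡ 4/12. 12⁻¹ ≡ 13 (mod 31), so λ ≡ 4·13 ≡ 21.
  x = λ² - 4 - 4 = 441 - 8 ≡ 30; y = λ·(4 - 30) - 6 ≡ 6. → (30, 6)
double: tangent at (30, 6): λ = (3·30² + 18)/(2·6) ≡ 21/12. 12⁻¹ ≡ 13 (mod 31) since 12·13 = 156 ≡ 1, so λ ≡ 21·13 ≡ 25.
  x = λ² - 30 - 30 = 625 - 60 ≡ 7; y = λ·(30 - 7) - 6 ≡ 11. → (7, 11)
add P: (7, 11) + (4, 6). λ = (6 - 11)/(4 - 7) ≡ 26/28 mod 31. 28⁻¹ ≡ 10 (mod 31), so λ ≡ 12.
  x = λ² - 7 - 4 = 144 - 11 ≡ 9; y = λ·(7 - 9) - 11 ≡ 27. → (9, 27)
double: tangent at (9, 27): λ = (3·9² + 18)/(2·27) ≡ 13/23. 23⁻¹ ≡ 27 (mod 31) since 23·27 = 621 ≡ 1, so λ ≡ 13·27 ≡ 10.
  x = λ² - 9 - 9 = 100 - 18 ≡ 20; y = λ·(9 - 20) - 27 ≡ 18. → (20, 18)
add P: (20, 18) + (4, 6). λ = (6 - 18)/(4 - 20) ≡ 19/15 mod 31. 15⁻¹ ≡ 29 (mod 31), so λ ≡ 24.
  x = λ² - 20 - 4 = 576 - 24 ≡ 25; y = λ·(20 - 25) - 18 ≡ 17. → (25, 17)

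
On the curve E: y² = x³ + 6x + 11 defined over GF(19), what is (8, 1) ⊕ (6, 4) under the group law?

(12, 5)

(8, 1) + (6, 4). λ = (4 - 1)/(6 - 8) ≡ 3/17 mod 19. 17⁻¹ ≡ 9 (mod 19), so λ ≡ 8.
  x = λ² - 8 - 6 = 64 - 14 ≡ 12; y = λ·(8 - 12) - 1 ≡ 5. → (12, 5)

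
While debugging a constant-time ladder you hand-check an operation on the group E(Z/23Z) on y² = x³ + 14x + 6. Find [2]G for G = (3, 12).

tangent at (3, 12): λ = (3·3² + 14)/(2·12) ≡ 18/1. 1⁻¹ ≡ 1 (mod 23), so λ ≡ 18·1 ≡ 18.
  x = λ² - 3 - 3 = 324 - 6 ≡ 19; y = λ·(3 - 19) - 12 ≡ 22. → (19, 22)

(19, 22)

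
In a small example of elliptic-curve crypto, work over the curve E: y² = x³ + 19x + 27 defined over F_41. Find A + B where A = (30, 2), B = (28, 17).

(29, 11)

(30, 2) + (28, 17). λ = (17 - 2)/(28 - 30) ≡ 15/39 mod 41. 39⁻¹ ≡ 20 (mod 41) since 39·20 = 780 ≡ 1, so λ ≡ 13.
  x = λ² - 30 - 28 = 169 - 58 ≡ 29; y = λ·(30 - 29) - 2 ≡ 11. → (29, 11)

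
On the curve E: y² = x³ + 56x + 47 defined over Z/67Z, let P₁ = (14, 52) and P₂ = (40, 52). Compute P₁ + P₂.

(14, 52) + (40, 52). λ = (52 - 52)/(40 - 14) ≡ 0/26 mod 67. 26⁻¹ ≡ 49 (mod 67), so λ ≡ 0.
  x = λ² - 14 - 40 = 0 - 54 ≡ 13; y = λ·(14 - 13) - 52 ≡ 15. → (13, 15)

(13, 15)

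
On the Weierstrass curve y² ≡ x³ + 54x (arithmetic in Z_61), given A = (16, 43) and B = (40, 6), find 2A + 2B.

First 2A:
Repeated addition: build up to 2A.
2A: tangent at (16, 43): λ = (3·16² + 54)/(2·43) ≡ 29/25. 25⁻¹ ≡ 22 (mod 61), so λ ≡ 29·22 ≡ 28.
  x = λ² - 16 - 16 = 784 - 32 ≡ 20; y = λ·(16 - 20) - 43 ≡ 28. → (20, 28)
2A = (20, 28).
Next 2B:
Repeated addition: build up to 2B.
2B: tangent at (40, 6): λ = (3·40² + 54)/(2·6) ≡ 35/12. 12⁻¹ ≡ 56 (mod 61) since 12·56 = 672 ≡ 1, so λ ≡ 35·56 ≡ 8.
  x = λ² - 40 - 40 = 64 - 80 ≡ 45; y = λ·(40 - 45) - 6 ≡ 15. → (45, 15)
2B = (45, 15).
Finally 2A + 2B:
(20, 28) + (45, 15). λ = (15 - 28)/(45 - 20) ≡ 48/25 mod 61. 25⁻¹ ≡ 22 (mod 61), so λ ≡ 19.
  x = λ² - 20 - 45 = 361 - 65 ≡ 52; y = λ·(20 - 52) - 28 ≡ 35. → (52, 35)

(52, 35)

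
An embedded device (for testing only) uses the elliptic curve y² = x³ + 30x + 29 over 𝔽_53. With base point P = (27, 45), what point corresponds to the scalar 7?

Repeated addition: build up to 7P.
2P: tangent at (27, 45): λ = (3·27² + 30)/(2·45) ≡ 44/37. 37⁻¹ ≡ 43 (mod 53), so λ ≡ 44·43 ≡ 37.
  x = λ² - 27 - 27 = 1369 - 54 ≡ 43; y = λ·(27 - 43) - 45 ≡ 52. → (43, 52)
3P: (43, 52) + (27, 45). λ = (45 - 52)/(27 - 43) ≡ 46/37 mod 53. 37⁻¹ ≡ 43 (mod 53) since 37·43 = 1591 ≡ 1, so λ ≡ 17.
  x = λ² - 43 - 27 = 289 - 70 ≡ 7; y = λ·(43 - 7) - 52 ≡ 30. → (7, 30)
4P: (7, 30) + (27, 45). λ = (45 - 30)/(27 - 7) ≡ 15/20 mod 53. 20⁻¹ ≡ 8 (mod 53), so λ ≡ 14.
  x = λ² - 7 - 27 = 196 - 34 ≡ 3; y = λ·(7 - 3) - 30 ≡ 26. → (3, 26)
5P: (3, 26) + (27, 45). λ = (45 - 26)/(27 - 3) ≡ 19/24 mod 53. 24⁻¹ ≡ 42 (mod 53) since 24·42 = 1008 ≡ 1, so λ ≡ 3.
  x = λ² - 3 - 27 = 9 - 30 ≡ 32; y = λ·(3 - 32) - 26 ≡ 46. → (32, 46)
6P: (32, 46) + (27, 45). λ = (45 - 46)/(27 - 32) ≡ 52/48 mod 53. 48⁻¹ ≡ 21 (mod 53) since 48·21 = 1008 ≡ 1, so λ ≡ 32.
  x = λ² - 32 - 27 = 1024 - 59 ≡ 11; y = λ·(32 - 11) - 46 ≡ 43. → (11, 43)
7P: (11, 43) + (27, 45). λ = (45 - 43)/(27 - 11) ≡ 2/16 mod 53. 16⁻¹ ≡ 10 (mod 53), so λ ≡ 20.
  x = λ² - 11 - 27 = 400 - 38 ≡ 44; y = λ·(11 - 44) - 43 ≡ 39. → (44, 39)

(44, 39)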